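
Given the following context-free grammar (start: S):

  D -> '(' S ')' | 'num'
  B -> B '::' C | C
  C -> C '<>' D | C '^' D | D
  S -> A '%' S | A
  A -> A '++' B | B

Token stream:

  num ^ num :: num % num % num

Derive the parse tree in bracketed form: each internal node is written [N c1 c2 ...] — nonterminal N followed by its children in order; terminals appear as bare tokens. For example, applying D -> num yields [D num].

[S [A [B [B [C [C [D num]] ^ [D num]]] :: [C [D num]]]] % [S [A [B [C [D num]]]] % [S [A [B [C [D num]]]]]]]

S
A % S
B % S
B :: C % S
C :: C % S
C ^ D :: C % S
D ^ D :: C % S
num ^ D :: C % S
num ^ num :: C % S
num ^ num :: D % S
num ^ num :: num % S
num ^ num :: num % A % S
num ^ num :: num % B % S
num ^ num :: num % C % S
num ^ num :: num % D % S
num ^ num :: num % num % S
num ^ num :: num % num % A
num ^ num :: num % num % B
num ^ num :: num % num % C
num ^ num :: num % num % D
num ^ num :: num % num % num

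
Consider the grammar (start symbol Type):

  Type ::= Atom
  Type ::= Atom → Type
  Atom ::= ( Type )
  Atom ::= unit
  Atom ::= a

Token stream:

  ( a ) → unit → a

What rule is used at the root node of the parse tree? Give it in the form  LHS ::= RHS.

[Type [Atom ( [Type [Atom a]] )] → [Type [Atom unit] → [Type [Atom a]]]]

Type ::= Atom → Type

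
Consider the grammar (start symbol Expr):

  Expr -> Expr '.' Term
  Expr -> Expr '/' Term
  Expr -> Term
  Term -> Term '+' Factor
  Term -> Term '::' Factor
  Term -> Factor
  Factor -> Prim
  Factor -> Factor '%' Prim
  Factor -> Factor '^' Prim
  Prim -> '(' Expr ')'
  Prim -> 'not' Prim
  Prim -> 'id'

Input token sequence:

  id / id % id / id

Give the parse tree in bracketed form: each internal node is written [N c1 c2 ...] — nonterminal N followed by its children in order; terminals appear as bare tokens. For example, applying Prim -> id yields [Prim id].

Expr
Expr / Term
Expr / Term / Term
Term / Term / Term
Factor / Term / Term
Prim / Term / Term
id / Term / Term
id / Factor / Term
id / Factor % Prim / Term
id / Prim % Prim / Term
id / id % Prim / Term
id / id % id / Term
id / id % id / Factor
id / id % id / Prim
id / id % id / id

[Expr [Expr [Expr [Term [Factor [Prim id]]]] / [Term [Factor [Factor [Prim id]] % [Prim id]]]] / [Term [Factor [Prim id]]]]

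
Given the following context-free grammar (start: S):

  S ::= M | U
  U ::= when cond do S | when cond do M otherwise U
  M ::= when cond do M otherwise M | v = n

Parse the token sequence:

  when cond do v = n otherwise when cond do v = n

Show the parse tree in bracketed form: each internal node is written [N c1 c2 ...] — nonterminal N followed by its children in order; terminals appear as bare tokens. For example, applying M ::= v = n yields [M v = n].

S
U
when cond do M otherwise U
when cond do v = n otherwise U
when cond do v = n otherwise when cond do S
when cond do v = n otherwise when cond do M
when cond do v = n otherwise when cond do v = n

[S [U when cond do [M v = n] otherwise [U when cond do [S [M v = n]]]]]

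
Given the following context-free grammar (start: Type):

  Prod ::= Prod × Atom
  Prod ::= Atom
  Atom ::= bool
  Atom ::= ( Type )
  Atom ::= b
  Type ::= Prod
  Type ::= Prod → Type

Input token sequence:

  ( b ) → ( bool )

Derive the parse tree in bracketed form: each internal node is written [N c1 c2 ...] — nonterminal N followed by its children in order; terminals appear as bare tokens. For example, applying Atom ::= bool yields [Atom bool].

Type
Prod → Type
Atom → Type
( Type ) → Type
( Prod ) → Type
( Atom ) → Type
( b ) → Type
( b ) → Prod
( b ) → Atom
( b ) → ( Type )
( b ) → ( Prod )
( b ) → ( Atom )
( b ) → ( bool )

[Type [Prod [Atom ( [Type [Prod [Atom b]]] )]] → [Type [Prod [Atom ( [Type [Prod [Atom bool]]] )]]]]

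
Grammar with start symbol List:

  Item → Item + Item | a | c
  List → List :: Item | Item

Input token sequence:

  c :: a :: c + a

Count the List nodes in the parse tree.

[List [List [List [Item c]] :: [Item a]] :: [Item [Item c] + [Item a]]]

3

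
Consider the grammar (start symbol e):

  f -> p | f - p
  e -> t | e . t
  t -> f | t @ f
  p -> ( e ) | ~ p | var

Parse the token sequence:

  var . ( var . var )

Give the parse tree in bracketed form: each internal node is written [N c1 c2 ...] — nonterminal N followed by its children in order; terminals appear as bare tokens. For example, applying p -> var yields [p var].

e
e . t
t . t
f . t
p . t
var . t
var . f
var . p
var . ( e )
var . ( e . t )
var . ( t . t )
var . ( f . t )
var . ( p . t )
var . ( var . t )
var . ( var . f )
var . ( var . p )
var . ( var . var )

[e [e [t [f [p var]]]] . [t [f [p ( [e [e [t [f [p var]]]] . [t [f [p var]]]] )]]]]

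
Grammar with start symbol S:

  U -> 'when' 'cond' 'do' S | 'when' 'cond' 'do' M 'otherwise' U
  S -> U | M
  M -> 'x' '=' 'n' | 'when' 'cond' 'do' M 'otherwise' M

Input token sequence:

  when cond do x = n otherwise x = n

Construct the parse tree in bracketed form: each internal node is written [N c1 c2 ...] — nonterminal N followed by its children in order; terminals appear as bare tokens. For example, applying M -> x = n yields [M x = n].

S
M
when cond do M otherwise M
when cond do x = n otherwise M
when cond do x = n otherwise x = n

[S [M when cond do [M x = n] otherwise [M x = n]]]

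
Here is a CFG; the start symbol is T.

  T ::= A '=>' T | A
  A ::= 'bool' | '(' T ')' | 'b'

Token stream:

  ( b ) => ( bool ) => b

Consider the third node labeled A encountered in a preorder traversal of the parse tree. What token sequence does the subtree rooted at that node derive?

[T [A ( [T [A b]] )] => [T [A ( [T [A bool]] )] => [T [A b]]]]

( bool )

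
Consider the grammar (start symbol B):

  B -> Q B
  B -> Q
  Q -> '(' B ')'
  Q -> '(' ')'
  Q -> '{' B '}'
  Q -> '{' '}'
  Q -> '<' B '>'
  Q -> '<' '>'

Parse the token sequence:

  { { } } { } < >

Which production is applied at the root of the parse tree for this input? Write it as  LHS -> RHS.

[B [Q { [B [Q { }]] }] [B [Q { }] [B [Q < >]]]]

B -> Q B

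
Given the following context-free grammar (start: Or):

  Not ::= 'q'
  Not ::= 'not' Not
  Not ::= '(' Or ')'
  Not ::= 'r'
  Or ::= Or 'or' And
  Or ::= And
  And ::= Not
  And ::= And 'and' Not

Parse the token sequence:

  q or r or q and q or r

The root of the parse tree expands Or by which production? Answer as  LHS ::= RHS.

Or ::= Or 'or' And

[Or [Or [Or [Or [And [Not q]]] or [And [Not r]]] or [And [And [Not q]] and [Not q]]] or [And [Not r]]]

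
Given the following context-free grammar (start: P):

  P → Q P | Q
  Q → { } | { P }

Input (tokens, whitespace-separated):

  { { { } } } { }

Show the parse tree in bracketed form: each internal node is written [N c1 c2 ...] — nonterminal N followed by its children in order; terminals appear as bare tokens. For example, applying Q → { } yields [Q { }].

P
Q P
{ P } P
{ Q } P
{ { P } } P
{ { Q } } P
{ { { } } } P
{ { { } } } Q
{ { { } } } { }

[P [Q { [P [Q { [P [Q { }]] }]] }] [P [Q { }]]]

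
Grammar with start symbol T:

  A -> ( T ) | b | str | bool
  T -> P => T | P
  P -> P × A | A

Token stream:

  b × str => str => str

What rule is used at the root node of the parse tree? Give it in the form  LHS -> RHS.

[T [P [P [A b]] × [A str]] => [T [P [A str]] => [T [P [A str]]]]]

T -> P => T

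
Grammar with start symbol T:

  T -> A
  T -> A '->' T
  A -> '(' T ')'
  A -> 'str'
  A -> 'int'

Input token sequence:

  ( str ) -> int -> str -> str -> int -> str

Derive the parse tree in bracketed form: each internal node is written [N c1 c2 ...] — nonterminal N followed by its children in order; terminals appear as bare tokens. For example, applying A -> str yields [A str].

T
A -> T
( T ) -> T
( A ) -> T
( str ) -> T
( str ) -> A -> T
( str ) -> int -> T
( str ) -> int -> A -> T
( str ) -> int -> str -> T
( str ) -> int -> str -> A -> T
( str ) -> int -> str -> str -> T
( str ) -> int -> str -> str -> A -> T
( str ) -> int -> str -> str -> int -> T
( str ) -> int -> str -> str -> int -> A
( str ) -> int -> str -> str -> int -> str

[T [A ( [T [A str]] )] -> [T [A int] -> [T [A str] -> [T [A str] -> [T [A int] -> [T [A str]]]]]]]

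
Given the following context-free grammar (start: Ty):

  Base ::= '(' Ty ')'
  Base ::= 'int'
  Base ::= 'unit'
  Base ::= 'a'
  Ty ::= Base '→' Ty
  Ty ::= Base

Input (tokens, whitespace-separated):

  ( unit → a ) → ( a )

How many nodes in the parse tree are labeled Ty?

[Ty [Base ( [Ty [Base unit] → [Ty [Base a]]] )] → [Ty [Base ( [Ty [Base a]] )]]]

5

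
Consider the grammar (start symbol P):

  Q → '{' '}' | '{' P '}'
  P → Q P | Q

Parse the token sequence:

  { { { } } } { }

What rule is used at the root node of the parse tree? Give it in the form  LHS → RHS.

P → Q P

[P [Q { [P [Q { [P [Q { }]] }]] }] [P [Q { }]]]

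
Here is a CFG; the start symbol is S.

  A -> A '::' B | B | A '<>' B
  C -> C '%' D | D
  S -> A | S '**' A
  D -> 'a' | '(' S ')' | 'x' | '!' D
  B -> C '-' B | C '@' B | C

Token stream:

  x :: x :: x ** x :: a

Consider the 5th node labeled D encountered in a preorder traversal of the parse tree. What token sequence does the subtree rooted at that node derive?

a

[S [S [A [A [A [B [C [D x]]]] :: [B [C [D x]]]] :: [B [C [D x]]]]] ** [A [A [B [C [D x]]]] :: [B [C [D a]]]]]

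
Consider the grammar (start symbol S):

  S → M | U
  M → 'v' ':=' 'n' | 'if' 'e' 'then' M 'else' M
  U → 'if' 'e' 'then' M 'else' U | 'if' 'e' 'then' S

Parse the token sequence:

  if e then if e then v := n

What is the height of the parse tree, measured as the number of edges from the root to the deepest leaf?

[S [U if e then [S [U if e then [S [M v := n]]]]]]

6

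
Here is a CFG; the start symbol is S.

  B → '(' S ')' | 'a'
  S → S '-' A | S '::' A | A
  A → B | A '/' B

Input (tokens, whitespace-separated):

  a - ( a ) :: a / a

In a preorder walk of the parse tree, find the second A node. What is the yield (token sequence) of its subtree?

[S [S [S [A [B a]]] - [A [B ( [S [A [B a]]] )]]] :: [A [A [B a]] / [B a]]]

( a )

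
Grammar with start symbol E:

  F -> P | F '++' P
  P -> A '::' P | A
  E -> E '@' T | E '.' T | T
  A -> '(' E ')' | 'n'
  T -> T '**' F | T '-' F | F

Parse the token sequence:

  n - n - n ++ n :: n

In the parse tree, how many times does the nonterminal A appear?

[E [T [T [T [F [P [A n]]]] - [F [P [A n]]]] - [F [F [P [A n]]] ++ [P [A n] :: [P [A n]]]]]]

5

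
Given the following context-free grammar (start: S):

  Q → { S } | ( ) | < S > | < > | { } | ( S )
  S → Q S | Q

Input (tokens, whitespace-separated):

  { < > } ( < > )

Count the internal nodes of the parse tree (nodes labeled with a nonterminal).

[S [Q { [S [Q < >]] }] [S [Q ( [S [Q < >]] )]]]

8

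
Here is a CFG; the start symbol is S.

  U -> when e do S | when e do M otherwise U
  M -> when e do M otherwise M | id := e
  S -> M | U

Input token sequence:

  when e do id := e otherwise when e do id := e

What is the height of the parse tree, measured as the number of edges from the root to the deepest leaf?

[S [U when e do [M id := e] otherwise [U when e do [S [M id := e]]]]]

5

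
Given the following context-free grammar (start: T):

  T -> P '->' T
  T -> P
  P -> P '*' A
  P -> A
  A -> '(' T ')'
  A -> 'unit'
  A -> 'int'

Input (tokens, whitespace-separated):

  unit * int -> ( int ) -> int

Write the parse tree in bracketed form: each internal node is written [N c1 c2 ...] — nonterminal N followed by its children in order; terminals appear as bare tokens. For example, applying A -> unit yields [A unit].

T
P -> T
P * A -> T
A * A -> T
unit * A -> T
unit * int -> T
unit * int -> P -> T
unit * int -> A -> T
unit * int -> ( T ) -> T
unit * int -> ( P ) -> T
unit * int -> ( A ) -> T
unit * int -> ( int ) -> T
unit * int -> ( int ) -> P
unit * int -> ( int ) -> A
unit * int -> ( int ) -> int

[T [P [P [A unit]] * [A int]] -> [T [P [A ( [T [P [A int]]] )]] -> [T [P [A int]]]]]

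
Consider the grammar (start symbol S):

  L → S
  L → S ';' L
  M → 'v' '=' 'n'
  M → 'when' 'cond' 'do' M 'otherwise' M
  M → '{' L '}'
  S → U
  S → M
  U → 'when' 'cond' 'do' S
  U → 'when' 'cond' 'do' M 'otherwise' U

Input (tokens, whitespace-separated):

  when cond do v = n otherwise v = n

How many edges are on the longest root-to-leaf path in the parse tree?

[S [M when cond do [M v = n] otherwise [M v = n]]]

3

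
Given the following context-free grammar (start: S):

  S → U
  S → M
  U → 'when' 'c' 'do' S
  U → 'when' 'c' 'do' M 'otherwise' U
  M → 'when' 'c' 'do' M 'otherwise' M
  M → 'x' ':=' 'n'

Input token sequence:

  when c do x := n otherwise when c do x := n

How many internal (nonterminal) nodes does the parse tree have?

[S [U when c do [M x := n] otherwise [U when c do [S [M x := n]]]]]

6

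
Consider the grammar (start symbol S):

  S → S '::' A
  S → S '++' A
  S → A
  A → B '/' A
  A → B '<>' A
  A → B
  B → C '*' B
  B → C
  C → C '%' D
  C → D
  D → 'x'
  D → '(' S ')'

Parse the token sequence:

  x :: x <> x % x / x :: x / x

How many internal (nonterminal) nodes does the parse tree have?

29

[S [S [S [A [B [C [D x]]]]] :: [A [B [C [D x]]] <> [A [B [C [C [D x]] % [D x]]] / [A [B [C [D x]]]]]]] :: [A [B [C [D x]]] / [A [B [C [D x]]]]]]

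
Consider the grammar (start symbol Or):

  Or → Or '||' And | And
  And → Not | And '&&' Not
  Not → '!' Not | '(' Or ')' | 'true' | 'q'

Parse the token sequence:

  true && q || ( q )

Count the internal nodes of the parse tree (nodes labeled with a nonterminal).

11

[Or [Or [And [And [Not true]] && [Not q]]] || [And [Not ( [Or [And [Not q]]] )]]]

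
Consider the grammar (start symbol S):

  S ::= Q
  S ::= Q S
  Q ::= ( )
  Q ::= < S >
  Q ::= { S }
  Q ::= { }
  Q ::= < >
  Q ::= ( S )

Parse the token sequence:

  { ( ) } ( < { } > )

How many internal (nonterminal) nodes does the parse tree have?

10

[S [Q { [S [Q ( )]] }] [S [Q ( [S [Q < [S [Q { }]] >]] )]]]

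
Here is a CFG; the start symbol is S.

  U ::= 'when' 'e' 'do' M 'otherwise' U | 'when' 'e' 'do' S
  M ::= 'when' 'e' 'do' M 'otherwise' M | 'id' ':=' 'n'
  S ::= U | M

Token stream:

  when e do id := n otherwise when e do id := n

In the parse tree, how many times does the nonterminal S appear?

2

[S [U when e do [M id := n] otherwise [U when e do [S [M id := n]]]]]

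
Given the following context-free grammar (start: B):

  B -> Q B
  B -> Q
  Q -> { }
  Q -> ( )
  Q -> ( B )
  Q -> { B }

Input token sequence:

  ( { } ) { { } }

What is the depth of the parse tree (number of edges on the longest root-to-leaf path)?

5

[B [Q ( [B [Q { }]] )] [B [Q { [B [Q { }]] }]]]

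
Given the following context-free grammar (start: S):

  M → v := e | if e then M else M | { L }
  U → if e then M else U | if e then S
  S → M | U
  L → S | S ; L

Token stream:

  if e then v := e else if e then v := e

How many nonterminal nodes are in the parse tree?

6

[S [U if e then [M v := e] else [U if e then [S [M v := e]]]]]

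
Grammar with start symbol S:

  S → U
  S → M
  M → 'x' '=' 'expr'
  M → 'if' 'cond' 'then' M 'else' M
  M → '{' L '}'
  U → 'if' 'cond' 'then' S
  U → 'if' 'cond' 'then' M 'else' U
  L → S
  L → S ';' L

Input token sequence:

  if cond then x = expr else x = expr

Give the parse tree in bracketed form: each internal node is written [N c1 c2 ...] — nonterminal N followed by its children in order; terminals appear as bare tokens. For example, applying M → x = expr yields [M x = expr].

S
M
if cond then M else M
if cond then x = expr else M
if cond then x = expr else x = expr

[S [M if cond then [M x = expr] else [M x = expr]]]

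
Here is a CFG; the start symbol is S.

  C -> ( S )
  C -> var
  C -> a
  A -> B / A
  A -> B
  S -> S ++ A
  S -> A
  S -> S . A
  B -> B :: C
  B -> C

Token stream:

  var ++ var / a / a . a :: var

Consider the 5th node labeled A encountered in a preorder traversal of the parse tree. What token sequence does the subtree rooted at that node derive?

a :: var

[S [S [S [A [B [C var]]]] ++ [A [B [C var]] / [A [B [C a]] / [A [B [C a]]]]]] . [A [B [B [C a]] :: [C var]]]]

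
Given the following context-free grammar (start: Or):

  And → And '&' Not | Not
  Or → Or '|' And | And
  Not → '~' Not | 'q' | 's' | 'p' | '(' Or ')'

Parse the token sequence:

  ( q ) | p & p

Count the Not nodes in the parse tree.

[Or [Or [And [Not ( [Or [And [Not q]]] )]]] | [And [And [Not p]] & [Not p]]]

4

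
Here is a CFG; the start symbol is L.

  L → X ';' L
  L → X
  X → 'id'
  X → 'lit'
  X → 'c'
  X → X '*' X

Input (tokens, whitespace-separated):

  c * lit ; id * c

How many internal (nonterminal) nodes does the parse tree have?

[L [X [X c] * [X lit]] ; [L [X [X id] * [X c]]]]

8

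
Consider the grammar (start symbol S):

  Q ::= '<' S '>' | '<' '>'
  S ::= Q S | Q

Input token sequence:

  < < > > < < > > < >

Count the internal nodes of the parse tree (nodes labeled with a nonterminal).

[S [Q < [S [Q < >]] >] [S [Q < [S [Q < >]] >] [S [Q < >]]]]

10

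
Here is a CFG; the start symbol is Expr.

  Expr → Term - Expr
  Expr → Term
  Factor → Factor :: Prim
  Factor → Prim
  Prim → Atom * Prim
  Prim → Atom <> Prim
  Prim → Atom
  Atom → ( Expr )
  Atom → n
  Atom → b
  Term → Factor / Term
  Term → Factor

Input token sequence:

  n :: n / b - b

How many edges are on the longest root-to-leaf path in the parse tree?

[Expr [Term [Factor [Factor [Prim [Atom n]]] :: [Prim [Atom n]]] / [Term [Factor [Prim [Atom b]]]]] - [Expr [Term [Factor [Prim [Atom b]]]]]]

6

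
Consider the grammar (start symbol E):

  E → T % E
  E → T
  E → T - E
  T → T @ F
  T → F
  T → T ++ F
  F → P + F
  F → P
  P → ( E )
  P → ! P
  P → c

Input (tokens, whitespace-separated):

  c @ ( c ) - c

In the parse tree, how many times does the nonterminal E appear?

[E [T [T [F [P c]]] @ [F [P ( [E [T [F [P c]]]] )]]] - [E [T [F [P c]]]]]

3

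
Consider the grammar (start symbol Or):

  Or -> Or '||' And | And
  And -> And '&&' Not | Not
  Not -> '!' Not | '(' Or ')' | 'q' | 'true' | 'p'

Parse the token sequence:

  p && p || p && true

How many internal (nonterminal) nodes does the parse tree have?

[Or [Or [And [And [Not p]] && [Not p]]] || [And [And [Not p]] && [Not true]]]

10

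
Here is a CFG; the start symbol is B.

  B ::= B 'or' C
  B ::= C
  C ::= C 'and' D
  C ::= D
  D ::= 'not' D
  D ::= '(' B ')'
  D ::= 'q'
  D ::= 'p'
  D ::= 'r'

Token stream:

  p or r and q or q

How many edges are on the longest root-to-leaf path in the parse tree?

5

[B [B [B [C [D p]]] or [C [C [D r]] and [D q]]] or [C [D q]]]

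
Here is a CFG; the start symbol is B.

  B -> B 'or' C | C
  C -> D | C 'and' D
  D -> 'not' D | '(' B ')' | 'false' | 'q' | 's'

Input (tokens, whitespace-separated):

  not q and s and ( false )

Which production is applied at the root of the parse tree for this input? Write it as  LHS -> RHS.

[B [C [C [C [D not [D q]]] and [D s]] and [D ( [B [C [D false]]] )]]]

B -> C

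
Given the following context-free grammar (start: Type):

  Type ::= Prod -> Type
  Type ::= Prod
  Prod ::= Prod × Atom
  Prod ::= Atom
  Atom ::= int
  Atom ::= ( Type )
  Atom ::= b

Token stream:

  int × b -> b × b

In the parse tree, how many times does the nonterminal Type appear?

2

[Type [Prod [Prod [Atom int]] × [Atom b]] -> [Type [Prod [Prod [Atom b]] × [Atom b]]]]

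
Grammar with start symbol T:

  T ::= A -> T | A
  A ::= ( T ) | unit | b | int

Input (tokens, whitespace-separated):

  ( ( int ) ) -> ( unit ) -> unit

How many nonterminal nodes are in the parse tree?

[T [A ( [T [A ( [T [A int]] )]] )] -> [T [A ( [T [A unit]] )] -> [T [A unit]]]]

12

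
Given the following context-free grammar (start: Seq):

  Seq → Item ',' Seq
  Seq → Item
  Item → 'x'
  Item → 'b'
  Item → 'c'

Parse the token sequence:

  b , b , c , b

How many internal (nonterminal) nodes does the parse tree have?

[Seq [Item b] , [Seq [Item b] , [Seq [Item c] , [Seq [Item b]]]]]

8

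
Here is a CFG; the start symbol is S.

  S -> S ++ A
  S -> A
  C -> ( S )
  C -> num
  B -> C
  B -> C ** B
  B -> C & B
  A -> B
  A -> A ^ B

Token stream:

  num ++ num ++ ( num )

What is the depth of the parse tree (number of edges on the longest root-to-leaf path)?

[S [S [S [A [B [C num]]]] ++ [A [B [C num]]]] ++ [A [B [C ( [S [A [B [C num]]]] )]]]]

8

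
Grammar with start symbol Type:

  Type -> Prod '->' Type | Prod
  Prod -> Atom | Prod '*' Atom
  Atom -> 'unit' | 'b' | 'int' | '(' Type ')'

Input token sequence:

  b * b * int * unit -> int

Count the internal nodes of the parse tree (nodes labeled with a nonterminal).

12

[Type [Prod [Prod [Prod [Prod [Atom b]] * [Atom b]] * [Atom int]] * [Atom unit]] -> [Type [Prod [Atom int]]]]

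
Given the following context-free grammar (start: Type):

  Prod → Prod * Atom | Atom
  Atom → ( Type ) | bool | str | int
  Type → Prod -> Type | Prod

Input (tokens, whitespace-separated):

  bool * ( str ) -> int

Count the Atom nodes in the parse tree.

[Type [Prod [Prod [Atom bool]] * [Atom ( [Type [Prod [Atom str]]] )]] -> [Type [Prod [Atom int]]]]

4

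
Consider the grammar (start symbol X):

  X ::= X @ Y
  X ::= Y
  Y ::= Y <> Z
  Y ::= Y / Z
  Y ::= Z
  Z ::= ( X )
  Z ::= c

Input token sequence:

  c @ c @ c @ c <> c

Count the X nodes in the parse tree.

4

[X [X [X [X [Y [Z c]]] @ [Y [Z c]]] @ [Y [Z c]]] @ [Y [Y [Z c]] <> [Z c]]]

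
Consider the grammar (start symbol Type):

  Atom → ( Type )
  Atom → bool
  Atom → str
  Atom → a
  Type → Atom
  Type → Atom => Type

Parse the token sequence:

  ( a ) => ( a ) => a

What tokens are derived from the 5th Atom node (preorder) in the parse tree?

a

[Type [Atom ( [Type [Atom a]] )] => [Type [Atom ( [Type [Atom a]] )] => [Type [Atom a]]]]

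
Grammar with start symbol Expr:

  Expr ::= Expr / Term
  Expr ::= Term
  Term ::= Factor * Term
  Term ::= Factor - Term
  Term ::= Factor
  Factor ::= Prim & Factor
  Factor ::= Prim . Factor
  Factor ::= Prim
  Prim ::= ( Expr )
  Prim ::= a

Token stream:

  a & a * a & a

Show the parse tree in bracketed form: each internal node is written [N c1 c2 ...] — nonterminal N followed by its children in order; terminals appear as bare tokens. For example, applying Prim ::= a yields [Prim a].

Expr
Term
Factor * Term
Prim & Factor * Term
a & Factor * Term
a & Prim * Term
a & a * Term
a & a * Factor
a & a * Prim & Factor
a & a * a & Factor
a & a * a & Prim
a & a * a & a

[Expr [Term [Factor [Prim a] & [Factor [Prim a]]] * [Term [Factor [Prim a] & [Factor [Prim a]]]]]]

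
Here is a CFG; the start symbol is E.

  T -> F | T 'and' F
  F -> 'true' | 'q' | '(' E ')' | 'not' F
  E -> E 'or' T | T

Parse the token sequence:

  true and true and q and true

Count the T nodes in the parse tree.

[E [T [T [T [T [F true]] and [F true]] and [F q]] and [F true]]]

4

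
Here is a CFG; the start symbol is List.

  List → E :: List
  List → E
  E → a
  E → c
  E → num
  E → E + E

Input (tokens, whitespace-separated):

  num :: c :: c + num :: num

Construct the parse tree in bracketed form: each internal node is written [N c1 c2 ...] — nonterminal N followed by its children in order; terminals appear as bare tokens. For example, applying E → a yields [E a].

List
E :: List
num :: List
num :: E :: List
num :: c :: List
num :: c :: E :: List
num :: c :: E + E :: List
num :: c :: c + E :: List
num :: c :: c + num :: List
num :: c :: c + num :: E
num :: c :: c + num :: num

[List [E num] :: [List [E c] :: [List [E [E c] + [E num]] :: [List [E num]]]]]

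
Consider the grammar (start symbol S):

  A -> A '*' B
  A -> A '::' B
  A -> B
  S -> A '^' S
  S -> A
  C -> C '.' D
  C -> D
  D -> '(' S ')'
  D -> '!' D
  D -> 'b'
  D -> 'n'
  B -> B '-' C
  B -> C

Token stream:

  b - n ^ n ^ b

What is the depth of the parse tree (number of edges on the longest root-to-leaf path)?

7

[S [A [B [B [C [D b]]] - [C [D n]]]] ^ [S [A [B [C [D n]]]] ^ [S [A [B [C [D b]]]]]]]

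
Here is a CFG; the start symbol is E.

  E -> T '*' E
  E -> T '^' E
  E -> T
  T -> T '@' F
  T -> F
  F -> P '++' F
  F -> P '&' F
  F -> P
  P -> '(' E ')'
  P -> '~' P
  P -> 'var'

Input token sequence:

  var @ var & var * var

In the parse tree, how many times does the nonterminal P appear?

4

[E [T [T [F [P var]]] @ [F [P var] & [F [P var]]]] * [E [T [F [P var]]]]]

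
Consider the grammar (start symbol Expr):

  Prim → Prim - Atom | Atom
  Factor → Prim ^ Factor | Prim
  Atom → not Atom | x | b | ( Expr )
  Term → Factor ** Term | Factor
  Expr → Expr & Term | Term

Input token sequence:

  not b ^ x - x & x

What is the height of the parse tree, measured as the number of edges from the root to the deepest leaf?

8

[Expr [Expr [Term [Factor [Prim [Atom not [Atom b]]] ^ [Factor [Prim [Prim [Atom x]] - [Atom x]]]]]] & [Term [Factor [Prim [Atom x]]]]]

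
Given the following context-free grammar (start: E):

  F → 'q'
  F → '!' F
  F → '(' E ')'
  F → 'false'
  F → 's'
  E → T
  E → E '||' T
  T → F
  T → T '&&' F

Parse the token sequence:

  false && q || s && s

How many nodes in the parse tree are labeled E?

2

[E [E [T [T [F false]] && [F q]]] || [T [T [F s]] && [F s]]]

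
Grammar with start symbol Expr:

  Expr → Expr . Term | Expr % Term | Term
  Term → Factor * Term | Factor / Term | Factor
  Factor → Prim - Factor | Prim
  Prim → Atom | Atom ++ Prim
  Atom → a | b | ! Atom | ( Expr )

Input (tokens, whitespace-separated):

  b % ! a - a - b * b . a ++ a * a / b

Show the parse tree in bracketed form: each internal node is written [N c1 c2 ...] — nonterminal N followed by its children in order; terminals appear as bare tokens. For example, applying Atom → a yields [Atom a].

[Expr [Expr [Expr [Term [Factor [Prim [Atom b]]]]] % [Term [Factor [Prim [Atom ! [Atom a]]] - [Factor [Prim [Atom a]] - [Factor [Prim [Atom b]]]]] * [Term [Factor [Prim [Atom b]]]]]] . [Term [Factor [Prim [Atom a] ++ [Prim [Atom a]]]] * [Term [Factor [Prim [Atom a]]] / [Term [Factor [Prim [Atom b]]]]]]]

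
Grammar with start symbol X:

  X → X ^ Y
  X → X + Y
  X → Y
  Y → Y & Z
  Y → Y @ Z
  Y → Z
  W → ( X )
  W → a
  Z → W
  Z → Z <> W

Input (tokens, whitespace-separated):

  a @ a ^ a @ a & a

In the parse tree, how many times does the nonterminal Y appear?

5

[X [X [Y [Y [Z [W a]]] @ [Z [W a]]]] ^ [Y [Y [Y [Z [W a]]] @ [Z [W a]]] & [Z [W a]]]]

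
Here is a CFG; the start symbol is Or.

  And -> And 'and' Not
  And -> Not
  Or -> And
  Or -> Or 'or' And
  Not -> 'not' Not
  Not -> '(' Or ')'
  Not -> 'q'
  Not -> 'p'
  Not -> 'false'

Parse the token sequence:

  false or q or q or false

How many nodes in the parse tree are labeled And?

[Or [Or [Or [Or [And [Not false]]] or [And [Not q]]] or [And [Not q]]] or [And [Not false]]]

4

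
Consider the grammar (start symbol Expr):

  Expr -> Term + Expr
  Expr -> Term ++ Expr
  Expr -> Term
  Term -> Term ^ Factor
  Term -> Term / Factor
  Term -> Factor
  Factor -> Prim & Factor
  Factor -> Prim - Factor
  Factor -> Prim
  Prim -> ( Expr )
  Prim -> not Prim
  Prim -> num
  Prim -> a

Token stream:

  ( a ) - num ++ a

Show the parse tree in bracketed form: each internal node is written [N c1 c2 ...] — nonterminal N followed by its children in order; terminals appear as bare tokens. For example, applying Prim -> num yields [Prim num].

Expr
Term ++ Expr
Factor ++ Expr
Prim - Factor ++ Expr
( Expr ) - Factor ++ Expr
( Term ) - Factor ++ Expr
( Factor ) - Factor ++ Expr
( Prim ) - Factor ++ Expr
( a ) - Factor ++ Expr
( a ) - Prim ++ Expr
( a ) - num ++ Expr
( a ) - num ++ Term
( a ) - num ++ Factor
( a ) - num ++ Prim
( a ) - num ++ a

[Expr [Term [Factor [Prim ( [Expr [Term [Factor [Prim a]]]] )] - [Factor [Prim num]]]] ++ [Expr [Term [Factor [Prim a]]]]]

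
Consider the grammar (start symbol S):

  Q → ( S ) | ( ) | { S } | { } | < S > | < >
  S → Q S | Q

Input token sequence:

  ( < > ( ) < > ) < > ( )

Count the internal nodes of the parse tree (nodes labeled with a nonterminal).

[S [Q ( [S [Q < >] [S [Q ( )] [S [Q < >]]]] )] [S [Q < >] [S [Q ( )]]]]

12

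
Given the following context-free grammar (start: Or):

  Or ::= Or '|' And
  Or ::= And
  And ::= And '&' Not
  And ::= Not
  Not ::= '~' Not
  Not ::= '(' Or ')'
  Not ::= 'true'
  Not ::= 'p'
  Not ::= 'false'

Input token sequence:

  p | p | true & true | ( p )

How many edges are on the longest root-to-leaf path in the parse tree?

6

[Or [Or [Or [Or [And [Not p]]] | [And [Not p]]] | [And [And [Not true]] & [Not true]]] | [And [Not ( [Or [And [Not p]]] )]]]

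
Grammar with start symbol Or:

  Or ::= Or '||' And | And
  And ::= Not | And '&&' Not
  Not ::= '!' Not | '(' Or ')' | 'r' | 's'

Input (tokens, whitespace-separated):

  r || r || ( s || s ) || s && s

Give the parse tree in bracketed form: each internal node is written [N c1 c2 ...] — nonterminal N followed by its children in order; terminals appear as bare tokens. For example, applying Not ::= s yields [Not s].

[Or [Or [Or [Or [And [Not r]]] || [And [Not r]]] || [And [Not ( [Or [Or [And [Not s]]] || [And [Not s]]] )]]] || [And [And [Not s]] && [Not s]]]

Or
Or || And
Or || And || And
Or || And || And || And
And || And || And || And
Not || And || And || And
r || And || And || And
r || Not || And || And
r || r || And || And
r || r || Not || And
r || r || ( Or ) || And
r || r || ( Or || And ) || And
r || r || ( And || And ) || And
r || r || ( Not || And ) || And
r || r || ( s || And ) || And
r || r || ( s || Not ) || And
r || r || ( s || s ) || And
r || r || ( s || s ) || And && Not
r || r || ( s || s ) || Not && Not
r || r || ( s || s ) || s && Not
r || r || ( s || s ) || s && s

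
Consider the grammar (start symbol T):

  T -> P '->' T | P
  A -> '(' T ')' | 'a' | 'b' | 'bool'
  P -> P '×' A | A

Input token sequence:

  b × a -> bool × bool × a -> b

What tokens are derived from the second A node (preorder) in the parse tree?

a

[T [P [P [A b]] × [A a]] -> [T [P [P [P [A bool]] × [A bool]] × [A a]] -> [T [P [A b]]]]]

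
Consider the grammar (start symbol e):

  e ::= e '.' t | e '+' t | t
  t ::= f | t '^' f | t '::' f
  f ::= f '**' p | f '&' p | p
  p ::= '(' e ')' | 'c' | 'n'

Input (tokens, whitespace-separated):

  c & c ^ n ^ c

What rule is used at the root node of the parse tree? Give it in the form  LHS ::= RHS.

[e [t [t [t [f [f [p c]] & [p c]]] ^ [f [p n]]] ^ [f [p c]]]]

e ::= t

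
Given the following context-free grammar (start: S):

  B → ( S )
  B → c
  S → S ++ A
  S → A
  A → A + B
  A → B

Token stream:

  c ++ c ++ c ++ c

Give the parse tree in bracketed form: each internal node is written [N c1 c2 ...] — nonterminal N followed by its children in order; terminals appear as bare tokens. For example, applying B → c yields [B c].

S
S ++ A
S ++ A ++ A
S ++ A ++ A ++ A
A ++ A ++ A ++ A
B ++ A ++ A ++ A
c ++ A ++ A ++ A
c ++ B ++ A ++ A
c ++ c ++ A ++ A
c ++ c ++ B ++ A
c ++ c ++ c ++ A
c ++ c ++ c ++ B
c ++ c ++ c ++ c

[S [S [S [S [A [B c]]] ++ [A [B c]]] ++ [A [B c]]] ++ [A [B c]]]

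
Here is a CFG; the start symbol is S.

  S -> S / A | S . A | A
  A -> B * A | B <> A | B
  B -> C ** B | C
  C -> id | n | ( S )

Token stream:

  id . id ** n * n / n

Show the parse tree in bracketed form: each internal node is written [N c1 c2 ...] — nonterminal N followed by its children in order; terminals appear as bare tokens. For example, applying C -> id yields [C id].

[S [S [S [A [B [C id]]]] . [A [B [C id] ** [B [C n]]] * [A [B [C n]]]]] / [A [B [C n]]]]

S
S / A
S . A / A
A . A / A
B . A / A
C . A / A
id . A / A
id . B * A / A
id . C ** B * A / A
id . id ** B * A / A
id . id ** C * A / A
id . id ** n * A / A
id . id ** n * B / A
id . id ** n * C / A
id . id ** n * n / A
id . id ** n * n / B
id . id ** n * n / C
id . id ** n * n / n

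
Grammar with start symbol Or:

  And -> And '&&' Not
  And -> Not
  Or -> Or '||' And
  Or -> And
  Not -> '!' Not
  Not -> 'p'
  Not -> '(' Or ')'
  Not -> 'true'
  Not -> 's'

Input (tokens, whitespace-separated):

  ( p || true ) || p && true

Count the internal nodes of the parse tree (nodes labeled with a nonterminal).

14

[Or [Or [And [Not ( [Or [Or [And [Not p]]] || [And [Not true]]] )]]] || [And [And [Not p]] && [Not true]]]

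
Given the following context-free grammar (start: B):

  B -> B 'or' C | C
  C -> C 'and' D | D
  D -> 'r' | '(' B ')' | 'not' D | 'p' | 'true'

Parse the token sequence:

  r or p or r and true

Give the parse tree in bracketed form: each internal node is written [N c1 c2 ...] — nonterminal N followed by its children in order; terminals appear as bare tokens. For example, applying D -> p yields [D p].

B
B or C
B or C or C
C or C or C
D or C or C
r or C or C
r or D or C
r or p or C
r or p or C and D
r or p or D and D
r or p or r and D
r or p or r and true

[B [B [B [C [D r]]] or [C [D p]]] or [C [C [D r]] and [D true]]]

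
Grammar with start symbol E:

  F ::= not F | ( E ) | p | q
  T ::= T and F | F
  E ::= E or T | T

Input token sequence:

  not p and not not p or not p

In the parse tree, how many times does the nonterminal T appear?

3

[E [E [T [T [F not [F p]]] and [F not [F not [F p]]]]] or [T [F not [F p]]]]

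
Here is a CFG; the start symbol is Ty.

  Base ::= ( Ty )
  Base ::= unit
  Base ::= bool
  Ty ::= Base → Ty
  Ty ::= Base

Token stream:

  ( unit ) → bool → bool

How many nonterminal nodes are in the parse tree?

8

[Ty [Base ( [Ty [Base unit]] )] → [Ty [Base bool] → [Ty [Base bool]]]]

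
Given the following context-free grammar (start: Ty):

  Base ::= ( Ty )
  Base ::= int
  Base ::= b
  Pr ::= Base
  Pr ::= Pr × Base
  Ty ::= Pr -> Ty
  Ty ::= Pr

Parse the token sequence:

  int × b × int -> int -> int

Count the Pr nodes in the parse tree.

5

[Ty [Pr [Pr [Pr [Base int]] × [Base b]] × [Base int]] -> [Ty [Pr [Base int]] -> [Ty [Pr [Base int]]]]]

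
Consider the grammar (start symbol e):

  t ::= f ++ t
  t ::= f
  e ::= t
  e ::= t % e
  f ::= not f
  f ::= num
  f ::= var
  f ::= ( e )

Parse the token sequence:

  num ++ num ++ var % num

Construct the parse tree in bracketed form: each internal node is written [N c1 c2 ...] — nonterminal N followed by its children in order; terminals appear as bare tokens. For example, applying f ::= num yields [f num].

[e [t [f num] ++ [t [f num] ++ [t [f var]]]] % [e [t [f num]]]]

e
t % e
f ++ t % e
num ++ t % e
num ++ f ++ t % e
num ++ num ++ t % e
num ++ num ++ f % e
num ++ num ++ var % e
num ++ num ++ var % t
num ++ num ++ var % f
num ++ num ++ var % num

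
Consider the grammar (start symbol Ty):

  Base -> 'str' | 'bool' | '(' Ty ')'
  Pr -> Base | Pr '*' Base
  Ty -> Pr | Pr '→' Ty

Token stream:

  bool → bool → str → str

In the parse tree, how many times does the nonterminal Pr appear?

4

[Ty [Pr [Base bool]] → [Ty [Pr [Base bool]] → [Ty [Pr [Base str]] → [Ty [Pr [Base str]]]]]]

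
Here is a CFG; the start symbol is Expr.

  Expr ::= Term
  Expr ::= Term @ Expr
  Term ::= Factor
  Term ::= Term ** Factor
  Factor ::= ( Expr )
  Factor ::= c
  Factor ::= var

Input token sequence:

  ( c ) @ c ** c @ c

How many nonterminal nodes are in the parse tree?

[Expr [Term [Factor ( [Expr [Term [Factor c]]] )]] @ [Expr [Term [Term [Factor c]] ** [Factor c]] @ [Expr [Term [Factor c]]]]]

14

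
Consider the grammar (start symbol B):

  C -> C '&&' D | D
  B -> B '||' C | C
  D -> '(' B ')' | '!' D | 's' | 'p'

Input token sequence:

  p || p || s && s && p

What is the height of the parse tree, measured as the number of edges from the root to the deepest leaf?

5

[B [B [B [C [D p]]] || [C [D p]]] || [C [C [C [D s]] && [D s]] && [D p]]]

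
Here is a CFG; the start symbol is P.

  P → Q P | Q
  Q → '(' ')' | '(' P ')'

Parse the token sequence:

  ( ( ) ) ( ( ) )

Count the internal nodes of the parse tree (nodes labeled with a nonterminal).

[P [Q ( [P [Q ( )]] )] [P [Q ( [P [Q ( )]] )]]]

8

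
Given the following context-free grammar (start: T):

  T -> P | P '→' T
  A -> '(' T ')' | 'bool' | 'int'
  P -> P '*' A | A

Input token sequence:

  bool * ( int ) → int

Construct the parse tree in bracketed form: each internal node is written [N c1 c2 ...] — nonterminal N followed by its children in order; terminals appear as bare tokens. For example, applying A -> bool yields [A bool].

[T [P [P [A bool]] * [A ( [T [P [A int]]] )]] → [T [P [A int]]]]

T
P → T
P * A → T
A * A → T
bool * A → T
bool * ( T ) → T
bool * ( P ) → T
bool * ( A ) → T
bool * ( int ) → T
bool * ( int ) → P
bool * ( int ) → A
bool * ( int ) → int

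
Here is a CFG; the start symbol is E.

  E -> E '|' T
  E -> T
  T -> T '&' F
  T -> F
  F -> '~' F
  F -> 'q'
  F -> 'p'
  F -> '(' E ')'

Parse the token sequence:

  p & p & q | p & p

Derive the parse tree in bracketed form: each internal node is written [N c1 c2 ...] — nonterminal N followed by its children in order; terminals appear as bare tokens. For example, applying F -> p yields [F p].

E
E | T
T | T
T & F | T
T & F & F | T
F & F & F | T
p & F & F | T
p & p & F | T
p & p & q | T
p & p & q | T & F
p & p & q | F & F
p & p & q | p & F
p & p & q | p & p

[E [E [T [T [T [F p]] & [F p]] & [F q]]] | [T [T [F p]] & [F p]]]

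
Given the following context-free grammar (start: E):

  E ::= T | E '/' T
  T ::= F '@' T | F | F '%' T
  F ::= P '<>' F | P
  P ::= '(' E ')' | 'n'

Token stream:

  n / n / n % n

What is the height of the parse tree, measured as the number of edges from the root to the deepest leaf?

[E [E [E [T [F [P n]]]] / [T [F [P n]]]] / [T [F [P n]] % [T [F [P n]]]]]

6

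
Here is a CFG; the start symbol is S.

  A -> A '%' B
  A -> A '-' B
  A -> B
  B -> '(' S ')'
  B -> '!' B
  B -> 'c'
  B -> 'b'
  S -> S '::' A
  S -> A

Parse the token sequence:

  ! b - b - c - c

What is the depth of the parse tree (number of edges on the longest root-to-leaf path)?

7

[S [A [A [A [A [B ! [B b]]] - [B b]] - [B c]] - [B c]]]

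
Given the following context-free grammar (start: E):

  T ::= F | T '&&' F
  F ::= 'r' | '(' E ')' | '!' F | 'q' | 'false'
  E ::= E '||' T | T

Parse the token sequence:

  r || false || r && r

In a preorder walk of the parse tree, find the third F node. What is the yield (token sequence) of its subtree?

[E [E [E [T [F r]]] || [T [F false]]] || [T [T [F r]] && [F r]]]

r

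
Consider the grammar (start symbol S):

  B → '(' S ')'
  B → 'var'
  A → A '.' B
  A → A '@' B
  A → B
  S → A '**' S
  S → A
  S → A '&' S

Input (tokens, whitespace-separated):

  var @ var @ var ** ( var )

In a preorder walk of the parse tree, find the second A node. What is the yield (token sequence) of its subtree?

[S [A [A [A [B var]] @ [B var]] @ [B var]] ** [S [A [B ( [S [A [B var]]] )]]]]

var @ var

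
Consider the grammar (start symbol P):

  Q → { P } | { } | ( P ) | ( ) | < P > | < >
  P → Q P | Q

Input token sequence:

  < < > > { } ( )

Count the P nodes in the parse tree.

[P [Q < [P [Q < >]] >] [P [Q { }] [P [Q ( )]]]]

4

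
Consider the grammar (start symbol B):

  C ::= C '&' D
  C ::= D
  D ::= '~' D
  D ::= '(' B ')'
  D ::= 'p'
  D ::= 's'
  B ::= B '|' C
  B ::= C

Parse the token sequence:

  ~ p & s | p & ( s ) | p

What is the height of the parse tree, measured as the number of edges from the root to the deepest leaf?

[B [B [B [C [C [D ~ [D p]]] & [D s]]] | [C [C [D p]] & [D ( [B [C [D s]]] )]]] | [C [D p]]]

7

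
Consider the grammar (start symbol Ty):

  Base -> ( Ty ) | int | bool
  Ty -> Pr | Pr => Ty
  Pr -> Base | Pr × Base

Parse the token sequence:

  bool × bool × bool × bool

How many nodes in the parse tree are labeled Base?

[Ty [Pr [Pr [Pr [Pr [Base bool]] × [Base bool]] × [Base bool]] × [Base bool]]]

4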